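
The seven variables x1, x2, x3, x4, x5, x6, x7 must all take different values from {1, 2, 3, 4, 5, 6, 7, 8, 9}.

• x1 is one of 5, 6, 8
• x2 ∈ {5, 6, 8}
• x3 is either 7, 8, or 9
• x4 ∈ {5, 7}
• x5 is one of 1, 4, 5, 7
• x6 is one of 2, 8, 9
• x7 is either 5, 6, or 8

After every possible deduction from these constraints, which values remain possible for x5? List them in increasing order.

The 3 variables x1, x2, x7 are confined to {5, 6, 8}, which locks those values in; drop them from x3, x4, x5, x6.
That leaves x4 = 7. Eliminate 7 elsewhere: x3, x5.
That leaves x3 = 9. So x6 can't be 9.
x6 must be 2 (only option left).
No further eliminations apply; x5 can still be any of 1, 4.

1, 4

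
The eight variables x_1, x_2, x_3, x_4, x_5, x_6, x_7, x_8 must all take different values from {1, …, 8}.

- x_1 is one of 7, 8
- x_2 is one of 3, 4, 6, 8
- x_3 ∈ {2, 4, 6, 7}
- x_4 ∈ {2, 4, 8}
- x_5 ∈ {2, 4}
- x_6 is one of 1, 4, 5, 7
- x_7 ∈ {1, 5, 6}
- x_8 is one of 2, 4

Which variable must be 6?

x_3

The 8 variables draw from only 8 values {1, 2, 3, 4, 5, 6, 7, 8}, so each is used; only x_2 can be 3, hence x_2 = 3.
x_5 and x_8 between them cover only {2, 4} — a naked pair. Remove those values from x_3, x_4, x_6.
x_4 must be 8 (only option left). Eliminate 8 elsewhere: x_1.
x_1 must be 7 (only option left). So x_3, x_6 can't be 7.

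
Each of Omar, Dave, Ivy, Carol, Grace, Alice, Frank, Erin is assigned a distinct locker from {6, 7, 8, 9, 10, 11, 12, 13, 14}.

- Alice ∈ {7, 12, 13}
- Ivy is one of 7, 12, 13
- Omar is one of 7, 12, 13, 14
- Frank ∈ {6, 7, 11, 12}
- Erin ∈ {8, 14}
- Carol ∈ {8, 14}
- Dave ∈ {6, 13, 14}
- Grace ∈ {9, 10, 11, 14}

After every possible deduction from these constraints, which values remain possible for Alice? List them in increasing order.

7, 12, 13

The 2 variables Carol and Erin are confined to {8, 14}, which locks those values in; drop them from Omar, Dave, Grace.
The 3 variables Omar, Ivy, Alice are confined to {7, 12, 13}, which locks those values in; drop them from Dave, Frank.
Dave must be 6 (only option left). So Frank can't be 6.
Frank has just one choice, so Frank = 11. Remove 11 from Grace.
No further eliminations apply; Alice can still be any of 7, 12, 13.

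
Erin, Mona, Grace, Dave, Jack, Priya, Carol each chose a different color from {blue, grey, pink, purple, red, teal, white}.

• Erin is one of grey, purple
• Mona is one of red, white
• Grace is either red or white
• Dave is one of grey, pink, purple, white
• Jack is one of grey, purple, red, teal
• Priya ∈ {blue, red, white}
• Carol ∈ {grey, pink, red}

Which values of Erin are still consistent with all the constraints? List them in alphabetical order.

Among the 7 variables, blue fits only Priya (and all 7 values in {blue, grey, pink, purple, red, teal, white} must be used), so Priya = blue.
The 6 still-open variables together cover exactly {grey, pink, purple, red, teal, white} — 6 values for 6 variables — and teal appears only in Jack's list, so Jack = teal.
The 2 variables Mona and Grace are confined to {red, white}, which locks those values in; drop them from Dave, Carol.
No further eliminations apply; Erin can still be any of grey, purple.

grey, purple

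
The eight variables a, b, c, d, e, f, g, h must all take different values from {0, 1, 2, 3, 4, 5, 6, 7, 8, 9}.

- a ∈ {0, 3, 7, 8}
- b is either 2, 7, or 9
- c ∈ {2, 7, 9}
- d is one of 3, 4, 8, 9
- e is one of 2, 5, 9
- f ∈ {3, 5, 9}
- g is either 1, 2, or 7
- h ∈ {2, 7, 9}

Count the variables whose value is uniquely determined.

3

b, c, h between them cover only {2, 7, 9} — a naked triple. Remove those values from a, d, e, f, g.
e's domain is down to {5}, so e = 5. Eliminate 5 elsewhere: f.
f has just one choice, so f = 3. So a, d can't be 3.
g must be 1 (only option left).
Determined: e=5, f=3, g=1. The other variables each still have more than one consistent value. That makes 3.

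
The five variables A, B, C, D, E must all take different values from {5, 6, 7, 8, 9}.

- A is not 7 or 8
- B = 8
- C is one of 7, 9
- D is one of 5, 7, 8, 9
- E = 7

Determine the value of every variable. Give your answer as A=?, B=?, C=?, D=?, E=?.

B must be 8 (only option left). Eliminate 8 elsewhere: D.
E's domain is down to {7}, so E = 7. Eliminate 7 elsewhere: C, D.
That leaves C = 9. Strike 9 from A, D.
D has just one choice, so D = 5. So A can't be 5.
A's domain is down to {6}, so A = 6.

A=6, B=8, C=9, D=5, E=7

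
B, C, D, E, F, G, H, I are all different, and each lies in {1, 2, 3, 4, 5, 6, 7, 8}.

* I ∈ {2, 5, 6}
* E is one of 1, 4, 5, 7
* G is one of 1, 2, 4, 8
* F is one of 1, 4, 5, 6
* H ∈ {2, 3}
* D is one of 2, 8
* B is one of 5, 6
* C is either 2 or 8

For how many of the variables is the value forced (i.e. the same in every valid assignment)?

The 8 variables draw from only 8 values {1, 2, 3, 4, 5, 6, 7, 8}, so each is used; only H can be 3, hence H = 3.
The 7 still-open variables together cover exactly {1, 2, 4, 5, 6, 7, 8} — 7 values for 7 variables — and 7 appears only in E's list, so E = 7.
C and D share exactly the 2 values {2, 8}; by pigeonhole those values go to them, so strike 2, 8 from G, I.
B and I share exactly the 2 values {5, 6}; by pigeonhole those values go to them, so strike 5, 6 from F.
Determined: E=7, H=3. The other variables each still have more than one consistent value. That makes 2.

2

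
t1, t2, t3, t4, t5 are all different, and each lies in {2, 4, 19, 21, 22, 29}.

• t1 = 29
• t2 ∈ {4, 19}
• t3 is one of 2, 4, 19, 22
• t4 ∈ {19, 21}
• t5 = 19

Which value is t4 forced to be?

t1 must be 29 (only option left).
t5 has just one choice, so t5 = 19. So t2, t3, t4 can't be 19.
So t4 = 21.

21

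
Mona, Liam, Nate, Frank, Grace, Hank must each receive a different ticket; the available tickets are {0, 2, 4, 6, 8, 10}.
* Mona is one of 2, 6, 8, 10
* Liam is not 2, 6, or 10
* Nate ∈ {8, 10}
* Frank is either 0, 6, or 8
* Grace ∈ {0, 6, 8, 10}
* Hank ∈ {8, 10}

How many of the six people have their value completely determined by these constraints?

Among the 6 variables, 2 fits only Mona (and all 6 values in {0, 2, 4, 6, 8, 10} must be used), so Mona = 2.
The 5 still-open variables together cover exactly {0, 4, 6, 8, 10} — 5 values for 5 variables — and 4 appears only in Liam's list, so Liam = 4.
Nate and Hank between them cover only {8, 10} — a naked pair. Remove those values from Frank, Grace.
Determined: Mona=2, Liam=4. The other people each still have more than one consistent value. That makes 2.

2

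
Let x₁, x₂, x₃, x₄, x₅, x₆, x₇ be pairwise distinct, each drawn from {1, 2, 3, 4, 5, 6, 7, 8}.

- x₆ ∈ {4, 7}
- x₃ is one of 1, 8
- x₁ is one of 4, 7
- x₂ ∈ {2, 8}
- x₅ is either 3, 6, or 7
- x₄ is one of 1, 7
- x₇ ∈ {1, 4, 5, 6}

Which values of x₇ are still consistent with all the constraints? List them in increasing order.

x₁ and x₆ share exactly the 2 values {4, 7}; by pigeonhole those values go to them, so strike 4, 7 from x₄, x₅, x₇.
x₄'s domain is down to {1}, so x₄ = 1. So x₃, x₇ can't be 1.
That leaves x₃ = 8. So x₂ can't be 8.
x₂ has just one choice, so x₂ = 2.
No further eliminations apply; x₇ can still be any of 5, 6.

5, 6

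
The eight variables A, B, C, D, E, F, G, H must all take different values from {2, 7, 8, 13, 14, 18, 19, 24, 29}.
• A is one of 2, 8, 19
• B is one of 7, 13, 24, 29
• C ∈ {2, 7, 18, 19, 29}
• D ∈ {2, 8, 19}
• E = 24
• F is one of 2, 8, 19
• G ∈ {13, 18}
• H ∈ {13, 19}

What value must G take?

18

E must be 24 (only option left). Eliminate 24 elsewhere: B.
The 3 variables A, D, F are confined to {2, 8, 19}, which locks those values in; drop them from C, H.
H must be 13 (only option left). Remove 13 from B, G.
So G = 18.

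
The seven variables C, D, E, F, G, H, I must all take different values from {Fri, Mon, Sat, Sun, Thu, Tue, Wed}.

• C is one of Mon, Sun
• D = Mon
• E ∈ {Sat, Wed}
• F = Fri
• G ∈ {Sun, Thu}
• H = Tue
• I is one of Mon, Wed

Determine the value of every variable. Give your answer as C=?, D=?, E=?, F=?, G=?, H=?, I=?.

D must be Mon (only option left). Remove Mon from C, I.
F has just one choice, so F = Fri.
H's domain is down to {Tue}, so H = Tue.
I's domain is down to {Wed}, so I = Wed. Strike Wed from E.
C's domain is down to {Sun}, so C = Sun. Remove Sun from G.
E must be Sat (only option left).
G's domain is down to {Thu}, so G = Thu.

C=Sun, D=Mon, E=Sat, F=Fri, G=Thu, H=Tue, I=Wed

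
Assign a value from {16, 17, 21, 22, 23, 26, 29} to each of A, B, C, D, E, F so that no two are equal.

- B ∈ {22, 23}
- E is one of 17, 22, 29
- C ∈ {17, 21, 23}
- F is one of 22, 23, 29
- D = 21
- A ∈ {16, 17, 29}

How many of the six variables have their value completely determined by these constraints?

2

D must be 21 (only option left). Strike 21 from C.
The 5 still-open variables draw from only 5 values {16, 17, 22, 23, 29}, so each is used; only A can be 16, hence A = 16.
Determined: A=16, D=21. The other variables each still have more than one consistent value. That makes 2.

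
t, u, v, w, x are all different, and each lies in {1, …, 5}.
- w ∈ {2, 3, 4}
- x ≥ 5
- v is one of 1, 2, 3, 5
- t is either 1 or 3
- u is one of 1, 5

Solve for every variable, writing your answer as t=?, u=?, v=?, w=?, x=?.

t=3, u=1, v=2, w=4, x=5

x's domain is down to {5}, so x = 5. Remove 5 from u, v.
u's domain is down to {1}, so u = 1. So t, v can't be 1.
t's domain is down to {3}, so t = 3. So v, w can't be 3.
v has just one choice, so v = 2. So w can't be 2.
That leaves w = 4.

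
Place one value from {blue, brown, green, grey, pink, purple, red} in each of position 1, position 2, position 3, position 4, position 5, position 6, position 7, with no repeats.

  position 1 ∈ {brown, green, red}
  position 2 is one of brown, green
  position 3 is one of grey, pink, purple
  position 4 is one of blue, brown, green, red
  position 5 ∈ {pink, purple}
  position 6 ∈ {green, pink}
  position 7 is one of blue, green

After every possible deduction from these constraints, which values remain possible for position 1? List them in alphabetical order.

brown, green, red

The 7 variables together cover exactly {blue, brown, green, grey, pink, purple, red} — 7 values for 7 variables — and grey appears only in position 3's list, so position 3 = grey.
Among the 6 still-open variables, purple fits only position 5 (and all 6 values in {blue, brown, green, pink, purple, red} must be used), so position 5 = purple.
The 5 still-open variables together cover exactly {blue, brown, green, pink, red} — 5 values for 5 variables — and pink appears only in position 6's list, so position 6 = pink.
No further eliminations apply; position 1 can still be any of brown, green, red.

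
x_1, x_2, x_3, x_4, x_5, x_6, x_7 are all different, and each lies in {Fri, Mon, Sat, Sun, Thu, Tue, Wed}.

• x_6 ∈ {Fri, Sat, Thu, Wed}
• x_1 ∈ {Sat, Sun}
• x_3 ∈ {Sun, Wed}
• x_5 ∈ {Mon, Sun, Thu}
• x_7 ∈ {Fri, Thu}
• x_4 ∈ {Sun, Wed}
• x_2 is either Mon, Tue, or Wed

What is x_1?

Sat

Among the 7 variables, Tue fits only x_2 (and all 7 values in {Fri, Mon, Sat, Sun, Thu, Tue, Wed} must be used), so x_2 = Tue.
The 6 still-open variables draw from only 6 values {Fri, Mon, Sat, Sun, Thu, Wed}, so each is used; only x_5 can be Mon, hence x_5 = Mon.
x_3 and x_4 share exactly the 2 values {Sun, Wed}; by pigeonhole those values go to them, so strike Sun, Wed from x_1, x_6.
So x_1 = Sat.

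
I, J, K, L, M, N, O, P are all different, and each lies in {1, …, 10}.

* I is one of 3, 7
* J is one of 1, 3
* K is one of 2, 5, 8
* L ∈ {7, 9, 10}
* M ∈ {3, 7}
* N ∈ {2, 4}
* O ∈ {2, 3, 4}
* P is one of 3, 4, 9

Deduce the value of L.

I and M share exactly the 2 values {3, 7}; by pigeonhole those values go to them, so strike 3, 7 from J, L, O, P.
J must be 1 (only option left).
N and O share exactly the 2 values {2, 4}; by pigeonhole those values go to them, so strike 2, 4 from K, P.
P must be 9 (only option left). Strike 9 from L.
So L = 10.

10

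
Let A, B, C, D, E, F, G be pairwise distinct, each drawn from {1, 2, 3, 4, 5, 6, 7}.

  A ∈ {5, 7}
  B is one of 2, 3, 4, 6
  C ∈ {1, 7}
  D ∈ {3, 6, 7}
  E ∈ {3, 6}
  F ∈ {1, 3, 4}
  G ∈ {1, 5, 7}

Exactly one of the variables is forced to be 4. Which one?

F

The 7 variables together cover exactly {1, 2, 3, 4, 5, 6, 7} — 7 values for 7 variables — and 2 appears only in B's list, so B = 2.
Among the 6 still-open variables, 4 fits only F (and all 6 values in {1, 3, 4, 5, 6, 7} must be used), so F = 4.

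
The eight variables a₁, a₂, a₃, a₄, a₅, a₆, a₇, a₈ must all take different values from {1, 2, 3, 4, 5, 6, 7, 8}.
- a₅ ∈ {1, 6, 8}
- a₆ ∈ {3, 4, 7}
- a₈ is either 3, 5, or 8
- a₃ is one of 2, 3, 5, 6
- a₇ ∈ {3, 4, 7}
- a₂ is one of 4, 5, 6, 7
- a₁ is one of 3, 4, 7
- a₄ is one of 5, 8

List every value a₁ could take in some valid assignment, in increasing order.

3, 4, 7

The 8 variables together cover exactly {1, 2, 3, 4, 5, 6, 7, 8} — 8 values for 8 variables — and 1 appears only in a₅'s list, so a₅ = 1.
The 7 still-open variables together cover exactly {2, 3, 4, 5, 6, 7, 8} — 7 values for 7 variables — and 2 appears only in a₃'s list, so a₃ = 2.
The 6 still-open variables draw from only 6 values {3, 4, 5, 6, 7, 8}, so each is used; only a₂ can be 6, hence a₂ = 6.
a₁, a₆, a₇ between them cover only {3, 4, 7} — a naked triple. Remove those values from a₈.
No further eliminations apply; a₁ can still be any of 3, 4, 7.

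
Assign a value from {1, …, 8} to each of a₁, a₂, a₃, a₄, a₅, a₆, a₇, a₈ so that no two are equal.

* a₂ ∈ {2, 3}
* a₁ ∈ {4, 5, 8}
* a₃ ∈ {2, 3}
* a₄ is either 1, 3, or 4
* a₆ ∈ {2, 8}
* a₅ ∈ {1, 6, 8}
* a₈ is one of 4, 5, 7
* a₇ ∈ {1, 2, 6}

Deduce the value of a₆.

8

Among the 8 variables, 7 fits only a₈ (and all 8 values in {1, 2, 3, 4, 5, 6, 7, 8} must be used), so a₈ = 7.
The 7 still-open variables together cover exactly {1, 2, 3, 4, 5, 6, 8} — 7 values for 7 variables — and 5 appears only in a₁'s list, so a₁ = 5.
The 6 still-open variables draw from only 6 values {1, 2, 3, 4, 6, 8}, so each is used; only a₄ can be 4, hence a₄ = 4.
a₂ and a₃ share exactly the 2 values {2, 3}; by pigeonhole those values go to them, so strike 2, 3 from a₆, a₇.
So a₆ = 8.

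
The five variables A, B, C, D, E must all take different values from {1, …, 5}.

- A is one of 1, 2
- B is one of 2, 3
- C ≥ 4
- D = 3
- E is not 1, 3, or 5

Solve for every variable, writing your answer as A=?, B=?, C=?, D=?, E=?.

D must be 3 (only option left). Remove 3 from B.
B has just one choice, so B = 2. Remove 2 from A, E.
E's domain is down to {4}, so E = 4. Remove 4 from C.
A must be 1 (only option left).
C must be 5 (only option left).

A=1, B=2, C=5, D=3, E=4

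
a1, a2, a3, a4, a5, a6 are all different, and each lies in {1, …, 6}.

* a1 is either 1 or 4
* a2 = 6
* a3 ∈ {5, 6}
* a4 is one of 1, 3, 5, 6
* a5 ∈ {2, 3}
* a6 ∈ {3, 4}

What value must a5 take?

2

a2 has just one choice, so a2 = 6. So a3, a4 can't be 6.
a3's domain is down to {5}, so a3 = 5. Remove 5 from a4.
The 4 still-open variables draw from only 4 values {1, 2, 3, 4}, so each is used; only a5 can be 2, hence a5 = 2.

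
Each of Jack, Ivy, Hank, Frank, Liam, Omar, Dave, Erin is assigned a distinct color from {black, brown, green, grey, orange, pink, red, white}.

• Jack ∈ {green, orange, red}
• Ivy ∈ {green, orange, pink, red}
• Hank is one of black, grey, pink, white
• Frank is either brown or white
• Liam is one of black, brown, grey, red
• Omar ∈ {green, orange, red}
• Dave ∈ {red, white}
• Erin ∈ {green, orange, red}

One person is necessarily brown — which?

The 3 variables Jack, Omar, Erin are confined to {green, orange, red}, which locks those values in; drop them from Ivy, Liam, Dave.
That leaves Ivy = pink. Remove pink from Hank.
Dave has just one choice, so Dave = white. Eliminate white elsewhere: Hank, Frank.
So brown goes to Frank.

Frank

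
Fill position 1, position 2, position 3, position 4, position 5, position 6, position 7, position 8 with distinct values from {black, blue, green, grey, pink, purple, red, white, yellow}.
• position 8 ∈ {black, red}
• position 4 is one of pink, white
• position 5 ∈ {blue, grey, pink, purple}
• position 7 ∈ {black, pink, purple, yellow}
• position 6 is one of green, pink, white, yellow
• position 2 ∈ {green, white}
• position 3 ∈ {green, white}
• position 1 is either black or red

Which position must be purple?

position 1 and position 8 share exactly the 2 values {black, red}; by pigeonhole those values go to them, so strike black, red from position 7.
The 2 variables position 2 and position 3 are confined to {green, white}, which locks those values in; drop them from position 4, position 6.
position 4 has just one choice, so position 4 = pink. Eliminate pink elsewhere: position 5, position 6, position 7.
That leaves position 6 = yellow. Eliminate yellow elsewhere: position 7.
So purple goes to position 7.

position 7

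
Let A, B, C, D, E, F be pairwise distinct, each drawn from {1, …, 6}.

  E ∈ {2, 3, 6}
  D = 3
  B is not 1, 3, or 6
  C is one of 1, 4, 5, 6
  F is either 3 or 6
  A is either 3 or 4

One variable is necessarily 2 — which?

E

D must be 3 (only option left). So A, E, F can't be 3.
That leaves F = 6. Remove 6 from C, E.
So 2 goes to E.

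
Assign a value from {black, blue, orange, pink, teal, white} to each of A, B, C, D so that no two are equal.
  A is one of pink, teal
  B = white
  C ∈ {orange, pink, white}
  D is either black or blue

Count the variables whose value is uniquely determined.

B has just one choice, so B = white. So C can't be white.
Determined: B=white. The other variables each still have more than one consistent value. That makes 1.

1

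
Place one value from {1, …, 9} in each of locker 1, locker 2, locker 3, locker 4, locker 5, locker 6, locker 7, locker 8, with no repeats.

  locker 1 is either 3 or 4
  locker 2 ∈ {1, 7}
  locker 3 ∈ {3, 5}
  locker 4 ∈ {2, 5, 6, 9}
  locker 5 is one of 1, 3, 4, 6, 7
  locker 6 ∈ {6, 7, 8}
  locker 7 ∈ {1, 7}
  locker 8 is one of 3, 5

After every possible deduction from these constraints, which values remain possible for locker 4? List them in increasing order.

locker 2 and locker 7 share exactly the 2 values {1, 7}; by pigeonhole those values go to them, so strike 1, 7 from locker 5, locker 6.
locker 3 and locker 8 between them cover only {3, 5} — a naked pair. Remove those values from locker 1, locker 4, locker 5.
locker 1 has just one choice, so locker 1 = 4. Remove 4 from locker 5.
That leaves locker 5 = 6. So locker 4, locker 6 can't be 6.
locker 6's domain is down to {8}, so locker 6 = 8.
No further eliminations apply; locker 4 can still be any of 2, 9.

2, 9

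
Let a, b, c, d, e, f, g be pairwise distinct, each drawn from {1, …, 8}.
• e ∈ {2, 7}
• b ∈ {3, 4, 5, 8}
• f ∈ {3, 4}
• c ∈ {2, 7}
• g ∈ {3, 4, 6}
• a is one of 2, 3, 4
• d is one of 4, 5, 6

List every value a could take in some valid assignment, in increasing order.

The 7 variables together cover exactly {2, 3, 4, 5, 6, 7, 8} — 7 values for 7 variables — and 8 appears only in b's list, so b = 8.
The 6 still-open variables draw from only 6 values {2, 3, 4, 5, 6, 7}, so each is used; only d can be 5, hence d = 5.
The 5 still-open variables together cover exactly {2, 3, 4, 6, 7} — 5 values for 5 variables — and 6 appears only in g's list, so g = 6.
The 2 variables c and e are confined to {2, 7}, which locks those values in; drop them from a.
No further eliminations apply; a can still be any of 3, 4.

3, 4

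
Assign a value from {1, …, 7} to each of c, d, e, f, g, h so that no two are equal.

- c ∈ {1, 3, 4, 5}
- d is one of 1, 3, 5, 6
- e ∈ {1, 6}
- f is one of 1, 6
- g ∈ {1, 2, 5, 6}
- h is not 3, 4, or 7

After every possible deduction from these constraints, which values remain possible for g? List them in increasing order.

Among the 6 variables, 4 fits only c (and all 6 values in {1, 2, 3, 4, 5, 6} must be used), so c = 4.
The 5 still-open variables draw from only 5 values {1, 2, 3, 5, 6}, so each is used; only d can be 3, hence d = 3.
The 2 variables e and f are confined to {1, 6}, which locks those values in; drop them from g, h.
No further eliminations apply; g can still be any of 2, 5.

2, 5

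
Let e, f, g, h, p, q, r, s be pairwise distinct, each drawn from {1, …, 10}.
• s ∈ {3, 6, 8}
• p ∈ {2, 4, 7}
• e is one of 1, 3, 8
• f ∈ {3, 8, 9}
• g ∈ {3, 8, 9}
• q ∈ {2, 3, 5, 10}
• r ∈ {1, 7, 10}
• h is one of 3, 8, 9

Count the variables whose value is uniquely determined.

f, g, h share exactly the 3 values {3, 8, 9}; by pigeonhole those values go to them, so strike 3, 8, 9 from e, q, s.
e must be 1 (only option left). Strike 1 from r.
s must be 6 (only option left).
Determined: e=1, s=6. The other variables each still have more than one consistent value. That makes 2.

2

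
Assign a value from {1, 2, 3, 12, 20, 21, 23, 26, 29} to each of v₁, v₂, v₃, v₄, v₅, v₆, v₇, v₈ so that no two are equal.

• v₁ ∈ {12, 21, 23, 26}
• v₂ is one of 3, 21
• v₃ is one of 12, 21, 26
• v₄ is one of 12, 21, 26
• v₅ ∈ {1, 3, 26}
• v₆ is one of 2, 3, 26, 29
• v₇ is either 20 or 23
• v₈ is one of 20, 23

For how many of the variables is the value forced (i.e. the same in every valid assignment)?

2

The 2 variables v₇ and v₈ are confined to {20, 23}, which locks those values in; drop them from v₁.
v₁, v₃, v₄ between them cover only {12, 21, 26} — a naked triple. Remove those values from v₂, v₅, v₆.
v₂ has just one choice, so v₂ = 3. Eliminate 3 elsewhere: v₅, v₆.
v₅ must be 1 (only option left).
Determined: v₂=3, v₅=1. The other variables each still have more than one consistent value. That makes 2.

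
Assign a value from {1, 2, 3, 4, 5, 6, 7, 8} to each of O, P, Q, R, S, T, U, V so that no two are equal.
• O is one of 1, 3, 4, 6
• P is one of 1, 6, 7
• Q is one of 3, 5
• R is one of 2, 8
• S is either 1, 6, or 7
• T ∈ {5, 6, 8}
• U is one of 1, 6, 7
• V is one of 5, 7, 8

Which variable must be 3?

Q

The 8 variables together cover exactly {1, 2, 3, 4, 5, 6, 7, 8} — 8 values for 8 variables — and 2 appears only in R's list, so R = 2.
The 7 still-open variables together cover exactly {1, 3, 4, 5, 6, 7, 8} — 7 values for 7 variables — and 4 appears only in O's list, so O = 4.
The 6 still-open variables draw from only 6 values {1, 3, 5, 6, 7, 8}, so each is used; only Q can be 3, hence Q = 3.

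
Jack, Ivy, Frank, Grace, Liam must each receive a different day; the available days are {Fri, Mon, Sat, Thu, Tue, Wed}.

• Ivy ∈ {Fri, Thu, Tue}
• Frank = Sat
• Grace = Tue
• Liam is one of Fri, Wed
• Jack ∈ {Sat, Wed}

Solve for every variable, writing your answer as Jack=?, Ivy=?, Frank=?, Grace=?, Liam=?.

Jack=Wed, Ivy=Thu, Frank=Sat, Grace=Tue, Liam=Fri

Frank has just one choice, so Frank = Sat. So Jack can't be Sat.
Grace's domain is down to {Tue}, so Grace = Tue. Strike Tue from Ivy.
Jack's domain is down to {Wed}, so Jack = Wed. Remove Wed from Liam.
Liam must be Fri (only option left). Remove Fri from Ivy.
That leaves Ivy = Thu.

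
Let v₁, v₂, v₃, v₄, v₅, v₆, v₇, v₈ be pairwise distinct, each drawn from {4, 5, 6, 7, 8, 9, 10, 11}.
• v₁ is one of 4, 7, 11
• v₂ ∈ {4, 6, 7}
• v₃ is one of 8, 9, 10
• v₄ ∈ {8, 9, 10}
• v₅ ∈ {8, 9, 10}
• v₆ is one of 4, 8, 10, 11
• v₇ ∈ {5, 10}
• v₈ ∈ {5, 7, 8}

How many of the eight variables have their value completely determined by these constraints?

3

The 8 variables draw from only 8 values {4, 5, 6, 7, 8, 9, 10, 11}, so each is used; only v₂ can be 6, hence v₂ = 6.
v₃, v₄, v₅ between them cover only {8, 9, 10} — a naked triple. Remove those values from v₆, v₇, v₈.
v₇ has just one choice, so v₇ = 5. Remove 5 from v₈.
v₈'s domain is down to {7}, so v₈ = 7. So v₁ can't be 7.
Determined: v₂=6, v₇=5, v₈=7. The other variables each still have more than one consistent value. That makes 3.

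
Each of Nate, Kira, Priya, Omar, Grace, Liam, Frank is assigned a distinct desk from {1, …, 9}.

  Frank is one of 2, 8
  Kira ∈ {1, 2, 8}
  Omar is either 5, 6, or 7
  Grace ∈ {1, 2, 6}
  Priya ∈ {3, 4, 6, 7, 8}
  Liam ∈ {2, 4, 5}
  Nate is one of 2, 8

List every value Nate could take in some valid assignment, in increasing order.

Nate and Frank between them cover only {2, 8} — a naked pair. Remove those values from Kira, Priya, Grace, Liam.
Kira has just one choice, so Kira = 1. So Grace can't be 1.
That leaves Grace = 6. So Priya, Omar can't be 6.
No further eliminations apply; Nate can still be any of 2, 8.

2, 8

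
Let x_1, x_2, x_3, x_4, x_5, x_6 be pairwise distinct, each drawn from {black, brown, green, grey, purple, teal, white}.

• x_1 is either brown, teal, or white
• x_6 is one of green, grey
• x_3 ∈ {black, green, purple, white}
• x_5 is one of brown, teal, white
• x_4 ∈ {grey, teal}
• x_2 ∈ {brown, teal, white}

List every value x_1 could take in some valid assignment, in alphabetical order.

The 3 variables x_1, x_2, x_5 are confined to {brown, teal, white}, which locks those values in; drop them from x_3, x_4.
That leaves x_4 = grey. Strike grey from x_6.
x_6 must be green (only option left). Strike green from x_3.
No further eliminations apply; x_1 can still be any of brown, teal, white.

brown, teal, white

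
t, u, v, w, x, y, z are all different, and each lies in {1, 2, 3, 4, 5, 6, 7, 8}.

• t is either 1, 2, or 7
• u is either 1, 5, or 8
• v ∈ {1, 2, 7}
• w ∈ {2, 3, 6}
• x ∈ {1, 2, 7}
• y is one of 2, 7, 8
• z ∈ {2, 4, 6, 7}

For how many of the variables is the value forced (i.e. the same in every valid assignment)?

2

t, v, x share exactly the 3 values {1, 2, 7}; by pigeonhole those values go to them, so strike 1, 2, 7 from u, w, y, z.
y must be 8 (only option left). Strike 8 from u.
That leaves u = 5.
Determined: u=5, y=8. The other variables each still have more than one consistent value. That makes 2.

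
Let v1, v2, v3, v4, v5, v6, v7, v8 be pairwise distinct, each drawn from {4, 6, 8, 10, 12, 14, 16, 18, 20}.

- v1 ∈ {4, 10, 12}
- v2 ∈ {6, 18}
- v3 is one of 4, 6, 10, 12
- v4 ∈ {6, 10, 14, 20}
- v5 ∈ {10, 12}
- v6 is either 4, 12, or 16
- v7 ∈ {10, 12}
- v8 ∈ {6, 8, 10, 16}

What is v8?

The 2 variables v5 and v7 are confined to {10, 12}, which locks those values in; drop them from v1, v3, v4, v6, v8.
That leaves v1 = 4. Eliminate 4 elsewhere: v3, v6.
v3 must be 6 (only option left). Strike 6 from v2, v4, v8.
v6 has just one choice, so v6 = 16. So v8 can't be 16.
So v8 = 8.

8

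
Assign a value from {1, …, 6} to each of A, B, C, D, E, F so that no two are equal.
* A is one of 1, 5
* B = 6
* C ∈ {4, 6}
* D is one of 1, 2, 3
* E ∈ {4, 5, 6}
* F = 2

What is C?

4

B must be 6 (only option left). Strike 6 from C, E.
So C = 4.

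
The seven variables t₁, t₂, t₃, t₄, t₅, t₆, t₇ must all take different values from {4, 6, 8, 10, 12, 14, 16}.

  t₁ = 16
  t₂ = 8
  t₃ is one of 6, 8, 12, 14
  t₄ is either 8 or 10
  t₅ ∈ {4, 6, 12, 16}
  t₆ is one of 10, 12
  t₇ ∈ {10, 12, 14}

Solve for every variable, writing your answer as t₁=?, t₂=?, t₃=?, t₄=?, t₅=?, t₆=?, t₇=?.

t₁=16, t₂=8, t₃=6, t₄=10, t₅=4, t₆=12, t₇=14

t₁ has just one choice, so t₁ = 16. Strike 16 from t₅.
t₂'s domain is down to {8}, so t₂ = 8. Eliminate 8 elsewhere: t₃, t₄.
t₄ must be 10 (only option left). So t₆, t₇ can't be 10.
t₆ must be 12 (only option left). Strike 12 from t₃, t₅, t₇.
That leaves t₇ = 14. So t₃ can't be 14.
t₃ has just one choice, so t₃ = 6. Eliminate 6 elsewhere: t₅.
That leaves t₅ = 4.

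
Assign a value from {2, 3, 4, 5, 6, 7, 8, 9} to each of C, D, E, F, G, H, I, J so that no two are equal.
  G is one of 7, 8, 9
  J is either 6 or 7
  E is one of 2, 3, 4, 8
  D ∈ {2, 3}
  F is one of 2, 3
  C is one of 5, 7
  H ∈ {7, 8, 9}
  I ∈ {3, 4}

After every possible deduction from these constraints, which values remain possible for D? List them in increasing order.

The 8 variables draw from only 8 values {2, 3, 4, 5, 6, 7, 8, 9}, so each is used; only C can be 5, hence C = 5.
Among the 7 still-open variables, 6 fits only J (and all 7 values in {2, 3, 4, 6, 7, 8, 9} must be used), so J = 6.
The 2 variables D and F are confined to {2, 3}, which locks those values in; drop them from E, I.
I has just one choice, so I = 4. Strike 4 from E.
E's domain is down to {8}, so E = 8. Strike 8 from G, H.
No further eliminations apply; D can still be any of 2, 3.

2, 3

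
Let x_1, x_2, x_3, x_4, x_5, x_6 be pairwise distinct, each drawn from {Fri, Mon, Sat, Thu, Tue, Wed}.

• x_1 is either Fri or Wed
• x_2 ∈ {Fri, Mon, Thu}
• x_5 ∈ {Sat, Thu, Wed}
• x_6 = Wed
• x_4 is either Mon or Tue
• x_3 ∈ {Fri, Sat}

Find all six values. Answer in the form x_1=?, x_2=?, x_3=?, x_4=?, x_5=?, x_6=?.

x_6's domain is down to {Wed}, so x_6 = Wed. Strike Wed from x_1, x_5.
x_1 has just one choice, so x_1 = Fri. Remove Fri from x_2, x_3.
x_3 has just one choice, so x_3 = Sat. Remove Sat from x_5.
That leaves x_5 = Thu. So x_2 can't be Thu.
x_2 has just one choice, so x_2 = Mon. So x_4 can't be Mon.
x_4 has just one choice, so x_4 = Tue.

x_1=Fri, x_2=Mon, x_3=Sat, x_4=Tue, x_5=Thu, x_6=Wed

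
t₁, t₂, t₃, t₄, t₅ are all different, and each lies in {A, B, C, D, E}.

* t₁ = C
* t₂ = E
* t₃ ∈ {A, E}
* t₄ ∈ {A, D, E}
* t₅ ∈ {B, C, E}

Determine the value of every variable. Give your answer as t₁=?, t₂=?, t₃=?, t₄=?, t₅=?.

t₁=C, t₂=E, t₃=A, t₄=D, t₅=B

t₁'s domain is down to {C}, so t₁ = C. So t₅ can't be C.
t₂ must be E (only option left). Remove E from t₃, t₄, t₅.
That leaves t₃ = A. Remove A from t₄.
t₄ must be D (only option left).
t₅'s domain is down to {B}, so t₅ = B.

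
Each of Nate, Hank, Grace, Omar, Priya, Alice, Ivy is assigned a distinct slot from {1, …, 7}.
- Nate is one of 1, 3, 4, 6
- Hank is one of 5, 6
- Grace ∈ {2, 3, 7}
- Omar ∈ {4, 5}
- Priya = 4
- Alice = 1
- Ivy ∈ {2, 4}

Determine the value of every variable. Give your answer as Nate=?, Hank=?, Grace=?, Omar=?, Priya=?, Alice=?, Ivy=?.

Priya has just one choice, so Priya = 4. Strike 4 from Nate, Omar, Ivy.
Alice has just one choice, so Alice = 1. Remove 1 from Nate.
Ivy's domain is down to {2}, so Ivy = 2. Remove 2 from Grace.
That leaves Omar = 5. Remove 5 from Hank.
That leaves Hank = 6. Strike 6 from Nate.
That leaves Nate = 3. Eliminate 3 elsewhere: Grace.
Grace's domain is down to {7}, so Grace = 7.

Nate=3, Hank=6, Grace=7, Omar=5, Priya=4, Alice=1, Ivy=2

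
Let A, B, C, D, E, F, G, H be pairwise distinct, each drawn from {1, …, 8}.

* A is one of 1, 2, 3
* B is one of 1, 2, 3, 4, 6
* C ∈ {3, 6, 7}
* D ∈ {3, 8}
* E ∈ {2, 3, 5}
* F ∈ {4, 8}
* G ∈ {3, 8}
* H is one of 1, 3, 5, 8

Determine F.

The 8 variables draw from only 8 values {1, 2, 3, 4, 5, 6, 7, 8}, so each is used; only C can be 7, hence C = 7.
Among the 7 still-open variables, 6 fits only B (and all 7 values in {1, 2, 3, 4, 5, 6, 8} must be used), so B = 6.
The 6 still-open variables draw from only 6 values {1, 2, 3, 4, 5, 8}, so each is used; only F can be 4, hence F = 4.

4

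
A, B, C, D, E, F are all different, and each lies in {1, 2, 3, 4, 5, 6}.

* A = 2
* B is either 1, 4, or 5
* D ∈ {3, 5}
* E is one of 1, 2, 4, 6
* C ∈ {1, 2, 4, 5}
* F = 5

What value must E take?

6

A must be 2 (only option left). Eliminate 2 elsewhere: C, E.
F's domain is down to {5}, so F = 5. So B, C, D can't be 5.
D has just one choice, so D = 3.
The 3 still-open variables together cover exactly {1, 4, 6} — 3 values for 3 variables — and 6 appears only in E's list, so E = 6.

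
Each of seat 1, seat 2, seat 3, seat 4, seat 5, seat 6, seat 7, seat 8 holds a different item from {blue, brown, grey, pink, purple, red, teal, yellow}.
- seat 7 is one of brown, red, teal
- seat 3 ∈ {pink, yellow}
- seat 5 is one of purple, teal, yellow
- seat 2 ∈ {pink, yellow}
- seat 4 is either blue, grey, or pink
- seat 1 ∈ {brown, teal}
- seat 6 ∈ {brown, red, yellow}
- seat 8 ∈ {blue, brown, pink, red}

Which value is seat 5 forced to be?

purple

Among the 8 variables, grey fits only seat 4 (and all 8 values in {blue, brown, grey, pink, purple, red, teal, yellow} must be used), so seat 4 = grey.
The 7 still-open variables together cover exactly {blue, brown, pink, purple, red, teal, yellow} — 7 values for 7 variables — and blue appears only in seat 8's list, so seat 8 = blue.
The 6 still-open variables draw from only 6 values {brown, pink, purple, red, teal, yellow}, so each is used; only seat 5 can be purple, hence seat 5 = purple.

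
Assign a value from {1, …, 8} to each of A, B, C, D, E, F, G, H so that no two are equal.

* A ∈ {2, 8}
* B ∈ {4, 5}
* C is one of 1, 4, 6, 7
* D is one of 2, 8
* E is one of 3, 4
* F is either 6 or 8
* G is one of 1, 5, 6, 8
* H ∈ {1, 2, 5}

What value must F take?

6

The 8 variables together cover exactly {1, 2, 3, 4, 5, 6, 7, 8} — 8 values for 8 variables — and 3 appears only in E's list, so E = 3.
Among the 7 still-open variables, 7 fits only C (and all 7 values in {1, 2, 4, 5, 6, 7, 8} must be used), so C = 7.
The 6 still-open variables together cover exactly {1, 2, 4, 5, 6, 8} — 6 values for 6 variables — and 4 appears only in B's list, so B = 4.
The 2 variables A and D are confined to {2, 8}, which locks those values in; drop them from F, G, H.
So F = 6.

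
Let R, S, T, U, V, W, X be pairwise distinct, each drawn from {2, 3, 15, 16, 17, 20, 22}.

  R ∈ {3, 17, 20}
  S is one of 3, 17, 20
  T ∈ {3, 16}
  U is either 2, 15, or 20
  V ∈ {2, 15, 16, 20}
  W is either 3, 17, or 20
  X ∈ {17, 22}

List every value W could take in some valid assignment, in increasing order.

3, 17, 20

Among the 7 variables, 22 fits only X (and all 7 values in {2, 3, 15, 16, 17, 20, 22} must be used), so X = 22.
R, S, W share exactly the 3 values {3, 17, 20}; by pigeonhole those values go to them, so strike 3, 17, 20 from T, U, V.
T has just one choice, so T = 16. Strike 16 from V.
No further eliminations apply; W can still be any of 3, 17, 20.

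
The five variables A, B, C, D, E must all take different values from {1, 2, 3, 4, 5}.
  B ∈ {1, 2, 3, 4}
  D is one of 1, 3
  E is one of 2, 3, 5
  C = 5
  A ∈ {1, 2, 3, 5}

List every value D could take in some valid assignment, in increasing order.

C must be 5 (only option left). Remove 5 from A, E.
Among the 4 still-open variables, 4 fits only B (and all 4 values in {1, 2, 3, 4} must be used), so B = 4.
No further eliminations apply; D can still be any of 1, 3.

1, 3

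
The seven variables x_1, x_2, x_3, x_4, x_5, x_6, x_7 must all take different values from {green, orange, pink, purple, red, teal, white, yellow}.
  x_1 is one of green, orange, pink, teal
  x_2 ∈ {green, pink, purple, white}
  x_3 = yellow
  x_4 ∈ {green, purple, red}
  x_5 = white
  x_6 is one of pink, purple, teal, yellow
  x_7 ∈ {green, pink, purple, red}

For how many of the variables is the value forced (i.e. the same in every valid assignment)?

x_3 has just one choice, so x_3 = yellow. So x_6 can't be yellow.
x_5 has just one choice, so x_5 = white. Strike white from x_2.
Determined: x_3=yellow, x_5=white. The other variables each still have more than one consistent value. That makes 2.

2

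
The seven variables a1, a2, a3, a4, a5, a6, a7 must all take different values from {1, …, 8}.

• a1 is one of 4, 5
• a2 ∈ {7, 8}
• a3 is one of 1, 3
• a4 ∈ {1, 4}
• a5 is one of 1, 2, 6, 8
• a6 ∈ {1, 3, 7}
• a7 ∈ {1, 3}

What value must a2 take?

8

a3 and a7 share exactly the 2 values {1, 3}; by pigeonhole those values go to them, so strike 1, 3 from a4, a5, a6.
a4 has just one choice, so a4 = 4. Remove 4 from a1.
a6 has just one choice, so a6 = 7. Remove 7 from a2.
So a2 = 8.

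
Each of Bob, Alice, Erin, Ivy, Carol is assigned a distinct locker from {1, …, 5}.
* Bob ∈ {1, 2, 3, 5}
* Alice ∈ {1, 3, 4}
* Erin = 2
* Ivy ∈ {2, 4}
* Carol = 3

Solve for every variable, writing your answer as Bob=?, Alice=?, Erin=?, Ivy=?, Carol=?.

Erin has just one choice, so Erin = 2. Remove 2 from Bob, Ivy.
Ivy's domain is down to {4}, so Ivy = 4. So Alice can't be 4.
Carol's domain is down to {3}, so Carol = 3. Eliminate 3 elsewhere: Bob, Alice.
Alice has just one choice, so Alice = 1. Remove 1 from Bob.
That leaves Bob = 5.

Bob=5, Alice=1, Erin=2, Ivy=4, Carol=3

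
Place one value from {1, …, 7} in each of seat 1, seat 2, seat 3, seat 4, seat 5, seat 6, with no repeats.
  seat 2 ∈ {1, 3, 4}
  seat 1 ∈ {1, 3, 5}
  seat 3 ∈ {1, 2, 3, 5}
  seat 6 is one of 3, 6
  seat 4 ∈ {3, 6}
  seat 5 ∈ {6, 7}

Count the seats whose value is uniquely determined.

The 2 variables seat 4 and seat 6 are confined to {3, 6}, which locks those values in; drop them from seat 1, seat 2, seat 3, seat 5.
seat 5 has just one choice, so seat 5 = 7.
Determined: seat 5=7. The other seats each still have more than one consistent value. That makes 1.

1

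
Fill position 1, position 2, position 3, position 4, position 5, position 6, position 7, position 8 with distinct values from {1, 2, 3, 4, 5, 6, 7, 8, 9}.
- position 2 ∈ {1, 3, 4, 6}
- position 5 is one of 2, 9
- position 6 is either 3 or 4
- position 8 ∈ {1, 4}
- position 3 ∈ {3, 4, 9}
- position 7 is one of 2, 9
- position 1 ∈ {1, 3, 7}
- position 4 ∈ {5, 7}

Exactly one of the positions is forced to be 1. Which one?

position 8

Among the 8 variables, 5 fits only position 4 (and all 8 values in {1, 2, 3, 4, 5, 6, 7, 9} must be used), so position 4 = 5.
Among the 7 still-open variables, 6 fits only position 2 (and all 7 values in {1, 2, 3, 4, 6, 7, 9} must be used), so position 2 = 6.
The 6 still-open variables together cover exactly {1, 2, 3, 4, 7, 9} — 6 values for 6 variables — and 7 appears only in position 1's list, so position 1 = 7.
The 5 still-open variables together cover exactly {1, 2, 3, 4, 9} — 5 values for 5 variables — and 1 appears only in position 8's list, so position 8 = 1.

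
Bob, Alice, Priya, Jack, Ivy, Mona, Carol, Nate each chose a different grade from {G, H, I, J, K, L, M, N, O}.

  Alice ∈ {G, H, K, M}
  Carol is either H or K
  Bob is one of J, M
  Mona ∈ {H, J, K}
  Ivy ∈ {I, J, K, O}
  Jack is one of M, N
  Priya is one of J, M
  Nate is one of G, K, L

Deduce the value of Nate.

Bob and Priya share exactly the 2 values {J, M}; by pigeonhole those values go to them, so strike J, M from Alice, Jack, Ivy, Mona.
Jack's domain is down to {N}, so Jack = N.
Mona and Carol between them cover only {H, K} — a naked pair. Remove those values from Alice, Ivy, Nate.
Alice must be G (only option left). Eliminate G elsewhere: Nate.
So Nate = L.

L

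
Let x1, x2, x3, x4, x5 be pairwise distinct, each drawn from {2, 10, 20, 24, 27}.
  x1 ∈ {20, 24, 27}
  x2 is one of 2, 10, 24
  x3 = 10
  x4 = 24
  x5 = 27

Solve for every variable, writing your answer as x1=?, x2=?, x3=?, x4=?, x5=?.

x1=20, x2=2, x3=10, x4=24, x5=27

x3 has just one choice, so x3 = 10. Strike 10 from x2.
x4's domain is down to {24}, so x4 = 24. So x1, x2 can't be 24.
x5's domain is down to {27}, so x5 = 27. Remove 27 from x1.
x1's domain is down to {20}, so x1 = 20.
That leaves x2 = 2.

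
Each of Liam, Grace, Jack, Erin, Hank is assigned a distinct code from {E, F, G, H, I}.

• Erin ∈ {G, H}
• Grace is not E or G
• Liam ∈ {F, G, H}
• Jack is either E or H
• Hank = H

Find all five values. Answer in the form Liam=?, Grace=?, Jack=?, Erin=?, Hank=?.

Hank's domain is down to {H}, so Hank = H. Strike H from Liam, Grace, Jack, Erin.
Jack's domain is down to {E}, so Jack = E.
That leaves Erin = G. Eliminate G elsewhere: Liam.
That leaves Liam = F. Eliminate F elsewhere: Grace.
Grace has just one choice, so Grace = I.

Liam=F, Grace=I, Jack=E, Erin=G, Hank=H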